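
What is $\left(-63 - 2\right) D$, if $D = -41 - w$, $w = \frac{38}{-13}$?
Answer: $2475$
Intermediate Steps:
$w = - \frac{38}{13}$ ($w = 38 \left(- \frac{1}{13}\right) = - \frac{38}{13} \approx -2.9231$)
$D = - \frac{495}{13}$ ($D = -41 - - \frac{38}{13} = -41 + \frac{38}{13} = - \frac{495}{13} \approx -38.077$)
$\left(-63 - 2\right) D = \left(-63 - 2\right) \left(- \frac{495}{13}\right) = \left(-65\right) \left(- \frac{495}{13}\right) = 2475$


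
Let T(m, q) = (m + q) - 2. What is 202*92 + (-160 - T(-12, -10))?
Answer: 18448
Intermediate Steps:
T(m, q) = -2 + m + q
202*92 + (-160 - T(-12, -10)) = 202*92 + (-160 - (-2 - 12 - 10)) = 18584 + (-160 - 1*(-24)) = 18584 + (-160 + 24) = 18584 - 136 = 18448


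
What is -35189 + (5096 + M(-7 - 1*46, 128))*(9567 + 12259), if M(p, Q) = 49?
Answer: 112259581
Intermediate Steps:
-35189 + (5096 + M(-7 - 1*46, 128))*(9567 + 12259) = -35189 + (5096 + 49)*(9567 + 12259) = -35189 + 5145*21826 = -35189 + 112294770 = 112259581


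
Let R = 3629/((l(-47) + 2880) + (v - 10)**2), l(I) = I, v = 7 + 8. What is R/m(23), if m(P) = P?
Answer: 3629/65734 ≈ 0.055207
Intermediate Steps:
v = 15
R = 3629/2858 (R = 3629/((-47 + 2880) + (15 - 10)**2) = 3629/(2833 + 5**2) = 3629/(2833 + 25) = 3629/2858 ≈ 1.2698)
R/m(23) = (3629/2858)/23 = (3629/2858)*(1/23) = 3629/65734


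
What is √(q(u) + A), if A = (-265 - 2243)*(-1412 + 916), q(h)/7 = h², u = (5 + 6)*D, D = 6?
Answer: 2*√318615 ≈ 1128.9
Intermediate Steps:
u = 66 (u = (5 + 6)*6 = 11*6 = 66)
q(h) = 7*h²
A = 1243968 (A = -2508*(-496) = 1243968)
√(q(u) + A) = √(7*66² + 1243968) = √(7*4356 + 1243968) = √(30492 + 1243968) = √1274460 = 2*√318615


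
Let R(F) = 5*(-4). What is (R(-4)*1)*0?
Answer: 0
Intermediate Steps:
R(F) = -20
(R(-4)*1)*0 = -20*1*0 = -20*0 = 0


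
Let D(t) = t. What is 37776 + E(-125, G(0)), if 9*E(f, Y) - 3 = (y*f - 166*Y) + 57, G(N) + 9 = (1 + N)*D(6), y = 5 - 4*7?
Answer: 343417/9 ≈ 38157.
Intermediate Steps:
y = -23 (y = 5 - 28 = -23)
G(N) = -3 + 6*N (G(N) = -9 + (1 + N)*6 = -9 + (6 + 6*N) = -3 + 6*N)
E(f, Y) = 20/3 - 166*Y/9 - 23*f/9 (E(f, Y) = ⅓ + ((-23*f - 166*Y) + 57)/9 = ⅓ + ((-166*Y - 23*f) + 57)/9 = ⅓ + (57 - 166*Y - 23*f)/9 = ⅓ + (19/3 - 166*Y/9 - 23*f/9) = 20/3 - 166*Y/9 - 23*f/9)
37776 + E(-125, G(0)) = 37776 + (20/3 - 166*(-3 + 6*0)/9 - 23/9*(-125)) = 37776 + (20/3 - 166*(-3 + 0)/9 + 2875/9) = 37776 + (20/3 - 166/9*(-3) + 2875/9) = 37776 + (20/3 + 166/3 + 2875/9) = 37776 + 3433/9 = 343417/9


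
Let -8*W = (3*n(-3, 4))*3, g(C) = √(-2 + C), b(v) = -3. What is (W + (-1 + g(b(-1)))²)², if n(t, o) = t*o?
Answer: 281/4 - 38*I*√5 ≈ 70.25 - 84.971*I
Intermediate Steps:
n(t, o) = o*t
W = 27/2 (W = -3*(4*(-3))*3/8 = -3*(-12)*3/8 = -(-9)*3/2 = -⅛*(-108) = 27/2 ≈ 13.500)
(W + (-1 + g(b(-1)))²)² = (27/2 + (-1 + √(-2 - 3))²)² = (27/2 + (-1 + √(-5))²)² = (27/2 + (-1 + I*√5)²)²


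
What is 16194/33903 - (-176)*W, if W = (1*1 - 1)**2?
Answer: 5398/11301 ≈ 0.47766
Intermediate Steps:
W = 0 (W = (1 - 1)**2 = 0**2 = 0)
16194/33903 - (-176)*W = 16194/33903 - (-176)*0 = 16194*(1/33903) - 1*0 = 5398/11301 + 0 = 5398/11301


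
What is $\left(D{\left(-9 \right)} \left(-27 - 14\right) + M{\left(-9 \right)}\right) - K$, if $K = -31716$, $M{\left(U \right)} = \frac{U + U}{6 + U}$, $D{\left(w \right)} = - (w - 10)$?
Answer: $30943$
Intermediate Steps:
$D{\left(w \right)} = 10 - w$ ($D{\left(w \right)} = - (-10 + w) = 10 - w$)
$M{\left(U \right)} = \frac{2 U}{6 + U}$
$\left(D{\left(-9 \right)} \left(-27 - 14\right) + M{\left(-9 \right)}\right) - K = \left(\left(10 - -9\right) \left(-27 - 14\right) + 2 \left(-9\right) \frac{1}{6 - 9}\right) - -31716 = \left(\left(10 + 9\right) \left(-41\right) + 2 \left(-9\right) \frac{1}{-3}\right) + 31716 = \left(19 \left(-41\right) + 2 \left(-9\right) \left(- \frac{1}{3}\right)\right) + 31716 = \left(-779 + 6\right) + 31716 = -773 + 31716 = 30943$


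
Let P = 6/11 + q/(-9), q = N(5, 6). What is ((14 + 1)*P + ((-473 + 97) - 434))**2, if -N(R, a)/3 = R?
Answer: 73017025/121 ≈ 6.0345e+5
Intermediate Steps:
N(R, a) = -3*R
q = -15 (q = -3*5 = -15)
P = 73/33 (P = 6/11 - 15/(-9) = 6*(1/11) - 15*(-1/9) = 6/11 + 5/3 = 73/33 ≈ 2.2121)
((14 + 1)*P + ((-473 + 97) - 434))**2 = ((14 + 1)*(73/33) + ((-473 + 97) - 434))**2 = (15*(73/33) + (-376 - 434))**2 = (365/11 - 810)**2 = (-8545/11)**2 = 73017025/121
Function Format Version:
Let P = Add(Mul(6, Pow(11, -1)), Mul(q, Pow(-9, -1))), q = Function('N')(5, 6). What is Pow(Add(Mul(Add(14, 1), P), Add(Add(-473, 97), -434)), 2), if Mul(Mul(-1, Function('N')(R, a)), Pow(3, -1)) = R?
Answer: Rational(73017025, 121) ≈ 6.0345e+5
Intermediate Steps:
Function('N')(R, a) = Mul(-3, R)
q = -15 (q = Mul(-3, 5) = -15)
P = Rational(73, 33) (P = Add(Mul(6, Pow(11, -1)), Mul(-15, Pow(-9, -1))) = Add(Mul(6, Rational(1, 11)), Mul(-15, Rational(-1, 9))) = Add(Rational(6, 11), Rational(5, 3)) = Rational(73, 33) ≈ 2.2121)
Pow(Add(Mul(Add(14, 1), P), Add(Add(-473, 97), -434)), 2) = Pow(Add(Mul(Add(14, 1), Rational(73, 33)), Add(Add(-473, 97), -434)), 2) = Pow(Add(Mul(15, Rational(73, 33)), Add(-376, -434)), 2) = Pow(Add(Rational(365, 11), -810), 2) = Pow(Rational(-8545, 11), 2) = Rational(73017025, 121)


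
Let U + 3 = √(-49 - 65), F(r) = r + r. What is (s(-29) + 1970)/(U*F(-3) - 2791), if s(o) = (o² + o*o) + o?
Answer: -10046579/7693633 + 21738*I*√114/7693633 ≈ -1.3058 + 0.030168*I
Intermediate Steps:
F(r) = 2*r
U = -3 + I*√114 (U = -3 + √(-49 - 65) = -3 + √(-114) = -3 + I*√114 ≈ -3.0 + 10.677*I)
s(o) = o + 2*o² (s(o) = (o² + o²) + o = 2*o² + o = o + 2*o²)
(s(-29) + 1970)/(U*F(-3) - 2791) = (-29*(1 + 2*(-29)) + 1970)/((-3 + I*√114)*(2*(-3)) - 2791) = (-29*(1 - 58) + 1970)/((-3 + I*√114)*(-6) - 2791) = (-29*(-57) + 1970)/((18 - 6*I*√114) - 2791) = (1653 + 1970)/(-2773 - 6*I*√114) = 3623/(-2773 - 6*I*√114)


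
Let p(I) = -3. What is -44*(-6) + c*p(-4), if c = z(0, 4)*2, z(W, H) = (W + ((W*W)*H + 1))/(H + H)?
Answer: 1053/4 ≈ 263.25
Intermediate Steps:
z(W, H) = (1 + W + H*W**2)/(2*H) (z(W, H) = (W + (W**2*H + 1))/((2*H)) = (W + (H*W**2 + 1))*(1/(2*H)) = (W + (1 + H*W**2))*(1/(2*H)) = (1 + W + H*W**2)*(1/(2*H)) = (1 + W + H*W**2)/(2*H))
c = 1/4 (c = ((1/2)*(1 + 0 + 4*0**2)/4)*2 = ((1/2)*(1/4)*(1 + 0 + 4*0))*2 = ((1/2)*(1/4)*(1 + 0 + 0))*2 = ((1/2)*(1/4)*1)*2 = (1/8)*2 = 1/4 ≈ 0.25000)
-44*(-6) + c*p(-4) = -44*(-6) + (1/4)*(-3) = 264 - 3/4 = 1053/4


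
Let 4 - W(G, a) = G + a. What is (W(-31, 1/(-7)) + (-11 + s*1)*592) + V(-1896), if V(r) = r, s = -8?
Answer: -91762/7 ≈ -13109.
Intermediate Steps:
W(G, a) = 4 - G - a (W(G, a) = 4 - (G + a) = 4 + (-G - a) = 4 - G - a)
(W(-31, 1/(-7)) + (-11 + s*1)*592) + V(-1896) = ((4 - 1*(-31) - 1/(-7)) + (-11 - 8*1)*592) - 1896 = ((4 + 31 - 1*(-1/7)) + (-11 - 8)*592) - 1896 = ((4 + 31 + 1/7) - 19*592) - 1896 = (246/7 - 11248) - 1896 = -78490/7 - 1896 = -91762/7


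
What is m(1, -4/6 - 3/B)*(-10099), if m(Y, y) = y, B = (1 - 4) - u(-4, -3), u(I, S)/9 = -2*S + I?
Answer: 111089/21 ≈ 5290.0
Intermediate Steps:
u(I, S) = -18*S + 9*I (u(I, S) = 9*(-2*S + I) = 9*(I - 2*S) = -18*S + 9*I)
B = -21 (B = (1 - 4) - (-18*(-3) + 9*(-4)) = -3 - (54 - 36) = -3 - 1*18 = -3 - 18 = -21)
m(1, -4/6 - 3/B)*(-10099) = (-4/6 - 3/(-21))*(-10099) = (-4*⅙ - 3*(-1/21))*(-10099) = (-⅔ + ⅐)*(-10099) = -11/21*(-10099) = 111089/21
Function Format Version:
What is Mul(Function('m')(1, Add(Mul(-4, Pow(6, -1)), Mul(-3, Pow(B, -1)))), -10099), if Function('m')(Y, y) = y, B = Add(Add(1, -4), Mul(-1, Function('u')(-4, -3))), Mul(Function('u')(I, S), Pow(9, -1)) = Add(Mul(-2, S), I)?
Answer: Rational(111089, 21) ≈ 5290.0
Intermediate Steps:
Function('u')(I, S) = Add(Mul(-18, S), Mul(9, I)) (Function('u')(I, S) = Mul(9, Add(Mul(-2, S), I)) = Mul(9, Add(I, Mul(-2, S))) = Add(Mul(-18, S), Mul(9, I)))
B = -21 (B = Add(Add(1, -4), Mul(-1, Add(Mul(-18, -3), Mul(9, -4)))) = Add(-3, Mul(-1, Add(54, -36))) = Add(-3, Mul(-1, 18)) = Add(-3, -18) = -21)
Mul(Function('m')(1, Add(Mul(-4, Pow(6, -1)), Mul(-3, Pow(B, -1)))), -10099) = Mul(Add(Mul(-4, Pow(6, -1)), Mul(-3, Pow(-21, -1))), -10099) = Mul(Add(Mul(-4, Rational(1, 6)), Mul(-3, Rational(-1, 21))), -10099) = Mul(Add(Rational(-2, 3), Rational(1, 7)), -10099) = Mul(Rational(-11, 21), -10099) = Rational(111089, 21)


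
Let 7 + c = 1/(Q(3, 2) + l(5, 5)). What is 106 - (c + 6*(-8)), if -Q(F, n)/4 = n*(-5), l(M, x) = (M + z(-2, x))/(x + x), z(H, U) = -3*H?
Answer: 66161/411 ≈ 160.98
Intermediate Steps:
l(M, x) = (6 + M)/(2*x) (l(M, x) = (M - 3*(-2))/(x + x) = (M + 6)/((2*x)) = (6 + M)*(1/(2*x)) = (6 + M)/(2*x))
Q(F, n) = 20*n (Q(F, n) = -4*n*(-5) = -(-20)*n = 20*n)
c = -2867/411 (c = -7 + 1/(20*2 + (½)*(6 + 5)/5) = -7 + 1/(40 + (½)*(⅕)*11) = -7 + 1/(40 + 11/10) = -7 + 1/(411/10) = -7 + 10/411 = -2867/411 ≈ -6.9757)
106 - (c + 6*(-8)) = 106 - (-2867/411 + 6*(-8)) = 106 - (-2867/411 - 48) = 106 - 1*(-22595/411) = 106 + 22595/411 = 66161/411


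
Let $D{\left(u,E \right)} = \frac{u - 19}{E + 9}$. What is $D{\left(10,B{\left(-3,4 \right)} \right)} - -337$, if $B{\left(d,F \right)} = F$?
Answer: $\frac{4372}{13} \approx 336.31$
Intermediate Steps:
$D{\left(u,E \right)} = \frac{-19 + u}{9 + E}$
$D{\left(10,B{\left(-3,4 \right)} \right)} - -337 = \frac{-19 + 10}{9 + 4} - -337 = \frac{1}{13} \left(-9\right) + 337 = - \frac{9}{13} + 337 = \frac{4372}{13}$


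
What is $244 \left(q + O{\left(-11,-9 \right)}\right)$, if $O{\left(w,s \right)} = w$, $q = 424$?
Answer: $100772$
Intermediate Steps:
$244 \left(q + O{\left(-11,-9 \right)}\right) = 244 \left(424 - 11\right) = 244 \cdot 413 = 100772$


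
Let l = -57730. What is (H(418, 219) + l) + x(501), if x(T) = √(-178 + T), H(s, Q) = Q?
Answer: -57511 + √323 ≈ -57493.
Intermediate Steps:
(H(418, 219) + l) + x(501) = (219 - 57730) + √(-178 + 501) = -57511 + √323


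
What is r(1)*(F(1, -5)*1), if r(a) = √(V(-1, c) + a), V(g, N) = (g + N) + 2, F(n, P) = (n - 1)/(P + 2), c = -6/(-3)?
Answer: 0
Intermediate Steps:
c = 2 (c = -6*(-⅓) = 2)
F(n, P) = (-1 + n)/(2 + P)
V(g, N) = 2 + N + g (V(g, N) = (N + g) + 2 = 2 + N + g)
r(a) = √(3 + a) (r(a) = √((2 + 2 - 1) + a) = √(3 + a))
r(1)*(F(1, -5)*1) = √(3 + 1)*(((-1 + 1)/(2 - 5))*1) = √4*((0/(-3))*1) = 2*(-⅓*0*1) = 2*(0*1) = 2*0 = 0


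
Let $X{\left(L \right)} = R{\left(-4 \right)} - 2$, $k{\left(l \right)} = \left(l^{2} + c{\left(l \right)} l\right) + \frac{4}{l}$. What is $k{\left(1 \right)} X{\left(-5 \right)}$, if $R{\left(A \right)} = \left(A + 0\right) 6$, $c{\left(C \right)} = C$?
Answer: $-156$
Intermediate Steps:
$R{\left(A \right)} = 6 A$ ($R{\left(A \right)} = A 6 = 6 A$)
$k{\left(l \right)} = 2 l^{2} + \frac{4}{l}$ ($k{\left(l \right)} = \left(l^{2} + l l\right) + \frac{4}{l} = \left(l^{2} + l^{2}\right) + \frac{4}{l} = 2 l^{2} + \frac{4}{l}$)
$X{\left(L \right)} = -26$ ($X{\left(L \right)} = 6 \left(-4\right) - 2 = -24 - 2 = -26$)
$k{\left(1 \right)} X{\left(-5 \right)} = \frac{2 \left(2 + 1^{3}\right)}{1} \left(-26\right) = 2 \cdot 1 \left(2 + 1\right) \left(-26\right) = 2 \cdot 1 \cdot 3 \left(-26\right) = 6 \left(-26\right) = -156$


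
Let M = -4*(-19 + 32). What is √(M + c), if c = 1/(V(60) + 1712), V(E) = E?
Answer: I*√40819349/886 ≈ 7.2111*I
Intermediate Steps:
c = 1/1772 (c = 1/(60 + 1712) = 1/1772 ≈ 0.00056433)
M = -52 (M = -4*13 = -52)
√(M + c) = √(-52 + 1/1772) = √(-92143/1772) = I*√40819349/886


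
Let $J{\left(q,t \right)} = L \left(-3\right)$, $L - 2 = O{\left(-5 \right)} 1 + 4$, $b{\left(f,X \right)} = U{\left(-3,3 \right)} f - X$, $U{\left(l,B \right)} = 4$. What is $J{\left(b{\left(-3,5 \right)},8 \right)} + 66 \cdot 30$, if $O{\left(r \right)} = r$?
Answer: $1977$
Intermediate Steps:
$b{\left(f,X \right)} = - X + 4 f$ ($b{\left(f,X \right)} = 4 f - X = - X + 4 f$)
$L = 1$ ($L = 2 + \left(\left(-5\right) 1 + 4\right) = 2 + \left(-5 + 4\right) = 2 - 1 = 1$)
$J{\left(q,t \right)} = -3$ ($J{\left(q,t \right)} = 1 \left(-3\right) = -3$)
$J{\left(b{\left(-3,5 \right)},8 \right)} + 66 \cdot 30 = -3 + 66 \cdot 30 = -3 + 1980 = 1977$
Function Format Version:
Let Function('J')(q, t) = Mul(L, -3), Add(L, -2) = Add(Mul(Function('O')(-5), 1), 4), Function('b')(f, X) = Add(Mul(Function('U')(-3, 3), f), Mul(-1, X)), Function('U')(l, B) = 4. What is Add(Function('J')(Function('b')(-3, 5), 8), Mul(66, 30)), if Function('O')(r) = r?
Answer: 1977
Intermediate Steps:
Function('b')(f, X) = Add(Mul(-1, X), Mul(4, f)) (Function('b')(f, X) = Add(Mul(4, f), Mul(-1, X)) = Add(Mul(-1, X), Mul(4, f)))
L = 1 (L = Add(2, Add(Mul(-5, 1), 4)) = Add(2, Add(-5, 4)) = Add(2, -1) = 1)
Function('J')(q, t) = -3 (Function('J')(q, t) = Mul(1, -3) = -3)
Add(Function('J')(Function('b')(-3, 5), 8), Mul(66, 30)) = Add(-3, Mul(66, 30)) = Add(-3, 1980) = 1977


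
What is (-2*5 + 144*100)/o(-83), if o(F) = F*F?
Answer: 14390/6889 ≈ 2.0888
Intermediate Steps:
o(F) = F²
(-2*5 + 144*100)/o(-83) = (-2*5 + 144*100)/((-83)²) = (-10 + 14400)/6889 = 14390*(1/6889) = 14390/6889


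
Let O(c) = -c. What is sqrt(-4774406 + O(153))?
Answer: I*sqrt(4774559) ≈ 2185.1*I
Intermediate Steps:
sqrt(-4774406 + O(153)) = sqrt(-4774406 - 1*153) = sqrt(-4774406 - 153) = sqrt(-4774559) = I*sqrt(4774559)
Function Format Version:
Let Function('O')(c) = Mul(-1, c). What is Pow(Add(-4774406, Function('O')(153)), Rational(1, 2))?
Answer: Mul(I, Pow(4774559, Rational(1, 2))) ≈ Mul(2185.1, I)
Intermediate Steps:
Pow(Add(-4774406, Function('O')(153)), Rational(1, 2)) = Pow(Add(-4774406, Mul(-1, 153)), Rational(1, 2)) = Pow(Add(-4774406, -153), Rational(1, 2)) = Pow(-4774559, Rational(1, 2)) = Mul(I, Pow(4774559, Rational(1, 2)))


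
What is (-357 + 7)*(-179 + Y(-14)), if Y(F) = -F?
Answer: 57750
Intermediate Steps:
(-357 + 7)*(-179 + Y(-14)) = (-357 + 7)*(-179 - 1*(-14)) = -350*(-179 + 14) = -350*(-165) = 57750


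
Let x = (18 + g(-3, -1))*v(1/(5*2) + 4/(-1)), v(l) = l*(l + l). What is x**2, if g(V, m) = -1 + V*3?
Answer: 37015056/625 ≈ 59224.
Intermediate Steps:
g(V, m) = -1 + 3*V
v(l) = 2*l**2 (v(l) = l*(2*l) = 2*l**2)
x = 6084/25 (x = (18 + (-1 + 3*(-3)))*(2*(1/(5*2) + 4/(-1))**2) = (18 + (-1 - 9))*(2*((1/5)*(1/2) + 4*(-1))**2) = (18 - 10)*(2*(1/10 - 4)**2) = 8*(2*(-39/10)**2) = 8*(2*(1521/100)) = 8*(1521/50) = 6084/25 ≈ 243.36)
x**2 = (6084/25)**2 = 37015056/625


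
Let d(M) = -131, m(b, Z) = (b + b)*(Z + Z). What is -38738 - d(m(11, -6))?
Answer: -38607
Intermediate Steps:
m(b, Z) = 4*Z*b (m(b, Z) = (2*b)*(2*Z) = 4*Z*b)
-38738 - d(m(11, -6)) = -38738 - 1*(-131) = -38738 + 131 = -38607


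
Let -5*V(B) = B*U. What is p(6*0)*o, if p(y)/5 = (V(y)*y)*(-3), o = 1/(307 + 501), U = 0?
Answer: 0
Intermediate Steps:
V(B) = 0 (V(B) = -B*0/5 = -1/5*0 = 0)
o = 1/808 ≈ 0.0012376
p(y) = 0 (p(y) = 5*((0*y)*(-3)) = 5*(0*(-3)) = 5*0 = 0)
p(6*0)*o = 0*(1/808) = 0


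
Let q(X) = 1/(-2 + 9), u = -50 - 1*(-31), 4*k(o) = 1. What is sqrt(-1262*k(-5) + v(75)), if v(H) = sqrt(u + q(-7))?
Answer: sqrt(-61838 + 56*I*sqrt(231))/14 ≈ 0.12224 + 17.763*I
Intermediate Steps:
k(o) = 1/4 (k(o) = (1/4)*1 = 1/4)
u = -19 (u = -50 + 31 = -19)
q(X) = 1/7
v(H) = 2*I*sqrt(231)/7 (v(H) = sqrt(-19 + 1/7) = sqrt(-132/7) = 2*I*sqrt(231)/7)
sqrt(-1262*k(-5) + v(75)) = sqrt(-1262*1/4 + 2*I*sqrt(231)/7) = sqrt(-631/2 + 2*I*sqrt(231)/7)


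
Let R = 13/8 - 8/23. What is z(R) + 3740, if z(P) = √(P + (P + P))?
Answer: 3740 + √32430/92 ≈ 3742.0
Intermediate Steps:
R = 235/184 (R = 13*(⅛) - 8*1/23 = 13/8 - 8/23 = 235/184 ≈ 1.2772)
z(P) = √3*√P (z(P) = √(P + 2*P) = √(3*P) = √3*√P)
z(R) + 3740 = √3*√(235/184) + 3740 = √3*(√10810/92) + 3740 = √32430/92 + 3740 = 3740 + √32430/92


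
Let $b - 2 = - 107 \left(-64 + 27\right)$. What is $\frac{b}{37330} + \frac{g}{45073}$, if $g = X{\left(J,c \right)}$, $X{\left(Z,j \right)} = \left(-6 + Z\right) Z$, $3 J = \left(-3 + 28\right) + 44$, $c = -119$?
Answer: $\frac{193130183}{1682575090} \approx 0.11478$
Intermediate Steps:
$J = 23$ ($J = \frac{\left(-3 + 28\right) + 44}{3} = \frac{25 + 44}{3} = \frac{1}{3} \cdot 69 = 23$)
$X{\left(Z,j \right)} = Z \left(-6 + Z\right)$
$g = 391$ ($g = 23 \left(-6 + 23\right) = 23 \cdot 17 = 391$)
$b = 3961$ ($b = 2 - 107 \left(-64 + 27\right) = 2 - -3959 = 2 + 3959 = 3961$)
$\frac{b}{37330} + \frac{g}{45073} = \frac{3961}{37330} + \frac{391}{45073} = \frac{193130183}{1682575090}$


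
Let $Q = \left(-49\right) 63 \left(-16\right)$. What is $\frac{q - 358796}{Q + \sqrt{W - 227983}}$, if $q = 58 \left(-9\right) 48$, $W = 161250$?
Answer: $- \frac{18959217984}{2439636397} + \frac{383852 i \sqrt{66733}}{2439636397} \approx -7.7713 + 0.040645 i$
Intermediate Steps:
$Q = 49392$ ($Q = \left(-3087\right) \left(-16\right) = 49392$)
$q = -25056$ ($q = \left(-522\right) 48 = -25056$)
$\frac{q - 358796}{Q + \sqrt{W - 227983}} = \frac{-25056 - 358796}{49392 + \sqrt{161250 - 227983}} = - \frac{383852}{49392 + \sqrt{161250 - 227983}} = - \frac{383852}{49392 + \sqrt{-66733}} = - \frac{383852}{49392 + i \sqrt{66733}}$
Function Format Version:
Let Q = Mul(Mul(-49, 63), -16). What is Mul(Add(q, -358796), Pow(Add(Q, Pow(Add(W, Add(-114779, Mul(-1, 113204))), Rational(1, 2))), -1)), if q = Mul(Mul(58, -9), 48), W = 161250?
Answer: Add(Rational(-18959217984, 2439636397), Mul(Rational(383852, 2439636397), I, Pow(66733, Rational(1, 2)))) ≈ Add(-7.7713, Mul(0.040645, I))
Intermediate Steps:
Q = 49392 (Q = Mul(-3087, -16) = 49392)
q = -25056 (q = Mul(-522, 48) = -25056)
Mul(Add(q, -358796), Pow(Add(Q, Pow(Add(W, Add(-114779, Mul(-1, 113204))), Rational(1, 2))), -1)) = Mul(Add(-25056, -358796), Pow(Add(49392, Pow(Add(161250, Add(-114779, Mul(-1, 113204))), Rational(1, 2))), -1)) = Mul(-383852, Pow(Add(49392, Pow(Add(161250, Add(-114779, -113204)), Rational(1, 2))), -1)) = Mul(-383852, Pow(Add(49392, Pow(Add(161250, -227983), Rational(1, 2))), -1)) = Mul(-383852, Pow(Add(49392, Pow(-66733, Rational(1, 2))), -1)) = Mul(-383852, Pow(Add(49392, Mul(I, Pow(66733, Rational(1, 2)))), -1))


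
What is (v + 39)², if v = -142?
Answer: 10609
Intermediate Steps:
(v + 39)² = (-142 + 39)² = (-103)² = 10609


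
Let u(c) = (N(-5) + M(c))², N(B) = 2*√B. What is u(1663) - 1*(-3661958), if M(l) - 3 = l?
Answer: 6437494 + 6664*I*√5 ≈ 6.4375e+6 + 14901.0*I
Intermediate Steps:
M(l) = 3 + l
u(c) = (3 + c + 2*I*√5)² (u(c) = (2*√(-5) + (3 + c))² = (2*(I*√5) + (3 + c))² = (2*I*√5 + (3 + c))² = (3 + c + 2*I*√5)²)
u(1663) - 1*(-3661958) = (3 + 1663 + 2*I*√5)² - 1*(-3661958) = (1666 + 2*I*√5)² + 3661958 = 3661958 + (1666 + 2*I*√5)²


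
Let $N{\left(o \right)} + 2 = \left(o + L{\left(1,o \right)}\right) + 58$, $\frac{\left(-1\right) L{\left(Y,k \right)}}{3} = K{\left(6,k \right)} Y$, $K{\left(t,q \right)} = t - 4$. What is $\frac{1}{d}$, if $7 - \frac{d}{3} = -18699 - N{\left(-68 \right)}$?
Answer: $\frac{1}{56064} \approx 1.7837 \cdot 10^{-5}$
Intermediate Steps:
$K{\left(t,q \right)} = -4 + t$
$L{\left(Y,k \right)} = - 6 Y$ ($L{\left(Y,k \right)} = - 3 \left(-4 + 6\right) Y = - 3 \cdot 2 Y = - 6 Y$)
$N{\left(o \right)} = 50 + o$ ($N{\left(o \right)} = -2 + \left(\left(o - 6\right) + 58\right) = -2 + \left(\left(-6 + o\right) + 58\right) = -2 + \left(52 + o\right) = 50 + o$)
$d = 56064$ ($d = 21 - 3 \left(-18699 - \left(50 - 68\right)\right) = 21 - 3 \left(-18699 - -18\right) = 21 - 3 \left(-18699 + 18\right) = 21 - -56043 = 21 + 56043 = 56064$)
$\frac{1}{d} = \frac{1}{56064}$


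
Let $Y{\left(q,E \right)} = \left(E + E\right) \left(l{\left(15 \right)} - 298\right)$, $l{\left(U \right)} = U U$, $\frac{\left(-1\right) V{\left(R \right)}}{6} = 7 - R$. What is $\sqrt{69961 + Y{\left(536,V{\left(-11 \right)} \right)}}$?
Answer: $\sqrt{85729} \approx 292.79$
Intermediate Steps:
$V{\left(R \right)} = -42 + 6 R$ ($V{\left(R \right)} = - 6 \left(7 - R\right) = -42 + 6 R$)
$l{\left(U \right)} = U^{2}$
$Y{\left(q,E \right)} = - 146 E$ ($Y{\left(q,E \right)} = \left(E + E\right) \left(15^{2} - 298\right) = 2 E \left(225 - 298\right) = 2 E \left(-73\right) = - 146 E$)
$\sqrt{69961 + Y{\left(536,V{\left(-11 \right)} \right)}} = \sqrt{69961 - 146 \left(-42 + 6 \left(-11\right)\right)} = \sqrt{69961 - 146 \left(-42 - 66\right)} = \sqrt{69961 - -15768} = \sqrt{69961 + 15768} = \sqrt{85729}$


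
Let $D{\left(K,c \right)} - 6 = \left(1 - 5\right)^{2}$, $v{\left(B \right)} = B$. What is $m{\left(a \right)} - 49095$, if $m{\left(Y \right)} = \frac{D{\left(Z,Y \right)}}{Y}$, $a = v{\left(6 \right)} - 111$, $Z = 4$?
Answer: $- \frac{5154997}{105} \approx -49095.0$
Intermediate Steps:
$D{\left(K,c \right)} = 22$ ($D{\left(K,c \right)} = 6 + \left(1 - 5\right)^{2} = 6 + \left(-4\right)^{2} = 6 + 16 = 22$)
$a = -105$ ($a = 6 - 111 = -105$)
$m{\left(Y \right)} = \frac{22}{Y}$
$m{\left(a \right)} - 49095 = \frac{22}{-105} - 49095 = 22 \left(- \frac{1}{105}\right) - 49095 = - \frac{22}{105} - 49095 = - \frac{5154997}{105}$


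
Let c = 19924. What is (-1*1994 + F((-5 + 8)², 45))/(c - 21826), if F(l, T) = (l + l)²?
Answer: 835/951 ≈ 0.87802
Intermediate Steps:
F(l, T) = 4*l² (F(l, T) = (2*l)² = 4*l²)
(-1*1994 + F((-5 + 8)², 45))/(c - 21826) = (-1*1994 + 4*((-5 + 8)²)²)/(19924 - 21826) = (-1994 + 4*(3²)²)/(-1902) = (-1994 + 4*9²)*(-1/1902) = (-1994 + 4*81)*(-1/1902) = (-1994 + 324)*(-1/1902) = -1670*(-1/1902) = 835/951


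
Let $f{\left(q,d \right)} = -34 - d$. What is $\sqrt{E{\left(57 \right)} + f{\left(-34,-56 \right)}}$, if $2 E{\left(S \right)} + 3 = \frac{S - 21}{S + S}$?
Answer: $\frac{\sqrt{29830}}{38} \approx 4.5451$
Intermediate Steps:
$E{\left(S \right)} = - \frac{3}{2} + \frac{-21 + S}{4 S}$ ($E{\left(S \right)} = - \frac{3}{2} + \frac{\left(S - 21\right) \frac{1}{S + S}}{2} = - \frac{3}{2} + \frac{\left(-21 + S\right) \frac{1}{2 S}}{2} = - \frac{3}{2} + \frac{\frac{1}{2} \frac{1}{S} \left(-21 + S\right)}{2} = - \frac{3}{2} + \frac{-21 + S}{4 S}$)
$\sqrt{E{\left(57 \right)} + f{\left(-34,-56 \right)}} = \sqrt{\frac{-21 - 285}{4 \cdot 57} - -22} = \sqrt{\frac{1}{4} \cdot \frac{1}{57} \left(-21 - 285\right) + \left(-34 + 56\right)} = \sqrt{\frac{1}{4} \cdot \frac{1}{57} \left(-306\right) + 22} = \sqrt{- \frac{51}{38} + 22} = \sqrt{\frac{785}{38}} = \frac{\sqrt{29830}}{38}$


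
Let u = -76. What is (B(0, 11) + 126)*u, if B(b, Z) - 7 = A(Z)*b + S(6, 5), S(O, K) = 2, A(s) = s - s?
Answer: -10260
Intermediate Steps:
A(s) = 0
B(b, Z) = 9 (B(b, Z) = 7 + (0*b + 2) = 7 + (0 + 2) = 7 + 2 = 9)
(B(0, 11) + 126)*u = (9 + 126)*(-76) = 135*(-76) = -10260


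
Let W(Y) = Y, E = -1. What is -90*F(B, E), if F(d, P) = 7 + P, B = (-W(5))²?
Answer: -540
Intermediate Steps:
B = 25 (B = (-1*5)² = (-5)² = 25)
-90*F(B, E) = -90*(7 - 1) = -90*6 = -540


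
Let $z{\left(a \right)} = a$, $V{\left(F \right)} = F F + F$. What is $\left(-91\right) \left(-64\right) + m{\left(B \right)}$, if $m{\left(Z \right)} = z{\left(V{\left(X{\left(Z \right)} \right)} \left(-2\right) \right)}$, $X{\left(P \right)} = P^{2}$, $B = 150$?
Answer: $-1012539176$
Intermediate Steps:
$V{\left(F \right)} = F + F^{2}$ ($V{\left(F \right)} = F^{2} + F = F + F^{2}$)
$m{\left(Z \right)} = - 2 Z^{2} \left(1 + Z^{2}\right)$ ($m{\left(Z \right)} = Z^{2} \left(1 + Z^{2}\right) \left(-2\right) = - 2 Z^{2} \left(1 + Z^{2}\right)$)
$\left(-91\right) \left(-64\right) + m{\left(B \right)} = \left(-91\right) \left(-64\right) + 2 \cdot 150^{2} \left(-1 - 150^{2}\right) = 5824 + 2 \cdot 22500 \left(-1 - 22500\right) = 5824 + 2 \cdot 22500 \left(-22501\right) = 5824 - 1012545000 = -1012539176$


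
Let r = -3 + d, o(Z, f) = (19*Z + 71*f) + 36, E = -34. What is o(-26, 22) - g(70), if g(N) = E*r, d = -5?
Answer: 832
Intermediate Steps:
o(Z, f) = 36 + 19*Z + 71*f
r = -8 (r = -3 - 5 = -8)
g(N) = 272 (g(N) = -34*(-8) = 272)
o(-26, 22) - g(70) = (36 + 19*(-26) + 71*22) - 1*272 = (36 - 494 + 1562) - 272 = 1104 - 272 = 832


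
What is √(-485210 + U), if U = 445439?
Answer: 9*I*√491 ≈ 199.43*I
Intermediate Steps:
√(-485210 + U) = √(-485210 + 445439) = √(-39771) = 9*I*√491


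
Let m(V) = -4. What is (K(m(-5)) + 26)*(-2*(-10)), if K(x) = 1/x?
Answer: 515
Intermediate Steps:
K(x) = 1/x
(K(m(-5)) + 26)*(-2*(-10)) = (1/(-4) + 26)*(-2*(-10)) = (-¼ + 26)*20 = (103/4)*20 = 515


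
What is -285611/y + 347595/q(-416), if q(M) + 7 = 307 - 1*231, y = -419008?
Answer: 48554930973/9637184 ≈ 5038.3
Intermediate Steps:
q(M) = 69 (q(M) = -7 + (307 - 1*231) = -7 + (307 - 231) = -7 + 76 = 69)
-285611/y + 347595/q(-416) = -285611/(-419008) + 347595/69 = -285611*(-1/419008) + 347595*(1/69) = 285611/419008 + 115865/23 = 48554930973/9637184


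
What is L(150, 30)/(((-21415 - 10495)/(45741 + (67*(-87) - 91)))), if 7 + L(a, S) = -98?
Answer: 836241/6382 ≈ 131.03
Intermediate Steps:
L(a, S) = -105 (L(a, S) = -7 - 98 = -105)
L(150, 30)/(((-21415 - 10495)/(45741 + (67*(-87) - 91)))) = -105*(45741 + (67*(-87) - 91))/(-21415 - 10495) = -105/((-31910/(45741 + (-5829 - 91)))) = -105/((-31910/(45741 - 5920))) = -105/((-31910/39821)) = -105/((-31910*1/39821)) = -105/(-31910/39821) = -105*(-39821/31910) = 836241/6382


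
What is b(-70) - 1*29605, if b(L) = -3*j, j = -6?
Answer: -29587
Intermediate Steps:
b(L) = 18 (b(L) = -3*(-6) = 18)
b(-70) - 1*29605 = 18 - 1*29605 = 18 - 29605 = -29587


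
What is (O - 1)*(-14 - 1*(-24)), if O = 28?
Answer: 270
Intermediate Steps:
(O - 1)*(-14 - 1*(-24)) = (28 - 1)*(-14 - 1*(-24)) = 27*(-14 + 24) = 27*10 = 270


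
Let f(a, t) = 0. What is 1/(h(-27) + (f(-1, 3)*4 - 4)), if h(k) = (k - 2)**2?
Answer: 1/837 ≈ 0.0011947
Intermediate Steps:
h(k) = (-2 + k)**2
1/(h(-27) + (f(-1, 3)*4 - 4)) = 1/((-2 - 27)**2 + (0*4 - 4)) = 1/((-29)**2 + (0 - 4)) = 1/(841 - 4) = 1/837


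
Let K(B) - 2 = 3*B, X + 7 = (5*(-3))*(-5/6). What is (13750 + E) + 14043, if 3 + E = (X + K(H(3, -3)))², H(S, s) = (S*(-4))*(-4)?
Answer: 202969/4 ≈ 50742.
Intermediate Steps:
X = 11/2 (X = -7 + (5*(-3))*(-5/6) = -7 - (-75)/6 = -7 - 15*(-⅚) = -7 + 25/2 = 11/2 ≈ 5.5000)
H(S, s) = 16*S (H(S, s) = -4*S*(-4) = 16*S)
K(B) = 2 + 3*B
E = 91797/4 (E = -3 + (11/2 + (2 + 3*(16*3)))² = -3 + (11/2 + (2 + 3*48))² = -3 + (11/2 + (2 + 144))² = -3 + (11/2 + 146)² = -3 + (303/2)² = -3 + 91809/4 = 91797/4 ≈ 22949.)
(13750 + E) + 14043 = (13750 + 91797/4) + 14043 = 146797/4 + 14043 = 202969/4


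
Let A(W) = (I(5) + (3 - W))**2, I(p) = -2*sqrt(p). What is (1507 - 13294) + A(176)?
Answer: 18162 + 692*sqrt(5) ≈ 19709.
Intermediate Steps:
A(W) = (3 - W - 2*sqrt(5))**2 (A(W) = (-2*sqrt(5) + (3 - W))**2 = (3 - W - 2*sqrt(5))**2)
(1507 - 13294) + A(176) = (1507 - 13294) + (-3 + 176 + 2*sqrt(5))**2 = -11787 + (173 + 2*sqrt(5))**2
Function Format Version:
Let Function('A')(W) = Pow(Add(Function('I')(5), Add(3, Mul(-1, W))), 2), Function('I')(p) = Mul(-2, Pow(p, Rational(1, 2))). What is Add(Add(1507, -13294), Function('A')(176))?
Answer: Add(18162, Mul(692, Pow(5, Rational(1, 2)))) ≈ 19709.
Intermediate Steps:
Function('A')(W) = Pow(Add(3, Mul(-1, W), Mul(-2, Pow(5, Rational(1, 2)))), 2) (Function('A')(W) = Pow(Add(Mul(-2, Pow(5, Rational(1, 2))), Add(3, Mul(-1, W))), 2) = Pow(Add(3, Mul(-1, W), Mul(-2, Pow(5, Rational(1, 2)))), 2))
Add(Add(1507, -13294), Function('A')(176)) = Add(Add(1507, -13294), Pow(Add(-3, 176, Mul(2, Pow(5, Rational(1, 2)))), 2)) = Add(-11787, Pow(Add(173, Mul(2, Pow(5, Rational(1, 2)))), 2))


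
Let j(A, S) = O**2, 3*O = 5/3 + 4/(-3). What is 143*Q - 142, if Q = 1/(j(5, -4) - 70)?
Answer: -816581/5669 ≈ -144.04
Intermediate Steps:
O = 1/9 (O = (5/3 + 4/(-3))/3 = (5*(1/3) + 4*(-1/3))/3 = (5/3 - 4/3)/3 = (1/3)*(1/3) = 1/9 ≈ 0.11111)
j(A, S) = 1/81 (j(A, S) = (1/9)**2 = 1/81)
Q = -81/5669 (Q = 1/(1/81 - 70) = 1/(-5669/81) = -81/5669 ≈ -0.014288)
143*Q - 142 = 143*(-81/5669) - 142 = -11583/5669 - 142 = -816581/5669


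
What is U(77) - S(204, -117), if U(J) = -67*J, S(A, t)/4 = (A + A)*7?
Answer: -16583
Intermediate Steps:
S(A, t) = 56*A (S(A, t) = 4*((A + A)*7) = 4*((2*A)*7) = 4*(14*A) = 56*A)
U(77) - S(204, -117) = -67*77 - 56*204 = -5159 - 1*11424 = -5159 - 11424 = -16583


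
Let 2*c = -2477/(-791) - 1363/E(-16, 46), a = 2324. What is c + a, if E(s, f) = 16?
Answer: 57786587/25312 ≈ 2283.0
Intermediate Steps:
c = -1038501/25312 (c = (-2477/(-791) - 1363/16)/2 = (-2477*(-1/791) - 1363*1/16)/2 = (2477/791 - 1363/16)/2 = (1/2)*(-1038501/12656) = -1038501/25312 ≈ -41.028)
c + a = -1038501/25312 + 2324 = 57786587/25312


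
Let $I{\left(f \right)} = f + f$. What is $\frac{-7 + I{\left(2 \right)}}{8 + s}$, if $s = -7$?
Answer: $-3$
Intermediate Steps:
$I{\left(f \right)} = 2 f$
$\frac{-7 + I{\left(2 \right)}}{8 + s} = \frac{-7 + 2 \cdot 2}{8 - 7} = \frac{-7 + 4}{1} = 1 \left(-3\right) = -3$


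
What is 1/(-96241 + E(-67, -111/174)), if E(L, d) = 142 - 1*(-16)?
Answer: -1/96083 ≈ -1.0408e-5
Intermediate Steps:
E(L, d) = 158 (E(L, d) = 142 + 16 = 158)
1/(-96241 + E(-67, -111/174)) = 1/(-96241 + 158) = 1/(-96083) = -1/96083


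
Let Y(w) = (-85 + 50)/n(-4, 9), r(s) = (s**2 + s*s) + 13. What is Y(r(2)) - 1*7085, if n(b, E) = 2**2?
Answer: -28375/4 ≈ -7093.8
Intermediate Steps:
n(b, E) = 4
r(s) = 13 + 2*s**2 (r(s) = (s**2 + s**2) + 13 = 2*s**2 + 13 = 13 + 2*s**2)
Y(w) = -35/4 (Y(w) = (-85 + 50)/4 = -35*1/4 = -35/4)
Y(r(2)) - 1*7085 = -35/4 - 1*7085 = -35/4 - 7085 = -28375/4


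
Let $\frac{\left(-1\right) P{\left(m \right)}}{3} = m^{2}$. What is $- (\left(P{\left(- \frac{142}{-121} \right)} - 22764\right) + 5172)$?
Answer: $\frac{257624964}{14641} \approx 17596.0$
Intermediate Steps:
$P{\left(m \right)} = - 3 m^{2}$
$- (\left(P{\left(- \frac{142}{-121} \right)} - 22764\right) + 5172) = - (\left(- 3 \left(- \frac{142}{-121}\right)^{2} - 22764\right) + 5172) = - (\left(- 3 \left(\left(-142\right) \left(- \frac{1}{121}\right)\right)^{2} - 22764\right) + 5172) = - (\left(- 3 \left(\frac{142}{121}\right)^{2} - 22764\right) + 5172) = - (\left(\left(-3\right) \frac{20164}{14641} - 22764\right) + 5172) = - (\left(- \frac{60492}{14641} - 22764\right) + 5172) = - (- \frac{333348216}{14641} + 5172) = \left(-1\right) \left(- \frac{257624964}{14641}\right) = \frac{257624964}{14641}$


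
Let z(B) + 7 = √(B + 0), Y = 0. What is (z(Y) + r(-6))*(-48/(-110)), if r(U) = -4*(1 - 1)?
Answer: -168/55 ≈ -3.0545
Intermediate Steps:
r(U) = 0 (r(U) = -4*0 = 0)
z(B) = -7 + √B (z(B) = -7 + √(B + 0) = -7 + √B)
(z(Y) + r(-6))*(-48/(-110)) = ((-7 + √0) + 0)*(-48/(-110)) = ((-7 + 0) + 0)*(-48*(-1/110)) = (-7 + 0)*(24/55) = -7*24/55 = -168/55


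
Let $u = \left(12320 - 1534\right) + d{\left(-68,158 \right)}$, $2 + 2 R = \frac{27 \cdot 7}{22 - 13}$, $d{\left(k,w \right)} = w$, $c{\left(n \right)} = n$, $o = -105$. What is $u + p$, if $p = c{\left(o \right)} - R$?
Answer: $\frac{21659}{2} \approx 10830.0$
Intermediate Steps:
$R = \frac{19}{2}$ ($R = -1 + \frac{27 \cdot 7 \frac{1}{22 - 13}}{2} = -1 + \frac{189 \cdot \frac{1}{9}}{2} = -1 + \frac{1}{2} \cdot 21 = -1 + \frac{21}{2} = \frac{19}{2} \approx 9.5$)
$p = - \frac{229}{2}$ ($p = -105 - \frac{19}{2} = - \frac{229}{2} \approx -114.5$)
$u = 10944$ ($u = \left(12320 - 1534\right) + 158 = 10786 + 158 = 10944$)
$u + p = 10944 - \frac{229}{2} = \frac{21659}{2}$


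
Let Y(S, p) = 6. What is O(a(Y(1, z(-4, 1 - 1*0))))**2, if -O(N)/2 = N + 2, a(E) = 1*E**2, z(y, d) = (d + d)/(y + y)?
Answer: 5776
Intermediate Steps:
z(y, d) = d/y (z(y, d) = (2*d)/((2*y)) = (2*d)*(1/(2*y)) = d/y)
a(E) = E**2
O(N) = -4 - 2*N (O(N) = -2*(N + 2) = -2*(2 + N) = -4 - 2*N)
O(a(Y(1, z(-4, 1 - 1*0))))**2 = (-4 - 2*6**2)**2 = (-4 - 2*36)**2 = (-4 - 72)**2 = (-76)**2 = 5776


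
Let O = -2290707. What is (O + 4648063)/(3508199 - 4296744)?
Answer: -138668/46385 ≈ -2.9895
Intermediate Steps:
(O + 4648063)/(3508199 - 4296744) = (-2290707 + 4648063)/(3508199 - 4296744) = 2357356/(-788545) = 2357356*(-1/788545) = -138668/46385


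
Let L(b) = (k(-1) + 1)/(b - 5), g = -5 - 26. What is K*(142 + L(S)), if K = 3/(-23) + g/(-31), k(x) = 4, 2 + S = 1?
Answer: 8470/69 ≈ 122.75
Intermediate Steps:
S = -1 (S = -2 + 1 = -1)
g = -31
L(b) = 5/(-5 + b) (L(b) = (4 + 1)/(b - 5) = 5/(-5 + b))
K = 20/23 (K = 3/(-23) - 31/(-31) = 3*(-1/23) - 31*(-1/31) = -3/23 + 1 = 20/23 ≈ 0.86957)
K*(142 + L(S)) = 20*(142 + 5/(-5 - 1))/23 = 20*(142 + 5/(-6))/23 = 20*(142 + 5*(-1/6))/23 = 20*(142 - 5/6)/23 = (20/23)*(847/6) = 8470/69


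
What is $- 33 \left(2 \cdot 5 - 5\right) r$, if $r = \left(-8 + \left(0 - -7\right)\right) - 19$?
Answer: $3300$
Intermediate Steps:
$r = -20$ ($r = \left(-8 + \left(0 + 7\right)\right) - 19 = \left(-8 + 7\right) - 19 = -1 - 19 = -20$)
$- 33 \left(2 \cdot 5 - 5\right) r = - 33 \left(2 \cdot 5 - 5\right) \left(-20\right) = - 33 \left(10 - 5\right) \left(-20\right) = \left(-33\right) 5 \left(-20\right) = \left(-165\right) \left(-20\right) = 3300$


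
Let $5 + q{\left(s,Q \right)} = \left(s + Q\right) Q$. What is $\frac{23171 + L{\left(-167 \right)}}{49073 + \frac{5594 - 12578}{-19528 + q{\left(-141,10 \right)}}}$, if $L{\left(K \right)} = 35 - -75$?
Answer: $\frac{485245883}{1022835523} \approx 0.47441$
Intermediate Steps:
$q{\left(s,Q \right)} = -5 + Q \left(Q + s\right)$ ($q{\left(s,Q \right)} = -5 + \left(s + Q\right) Q = -5 + \left(Q + s\right) Q = -5 + Q \left(Q + s\right)$)
$L{\left(K \right)} = 110$ ($L{\left(K \right)} = 35 + 75 = 110$)
$\frac{23171 + L{\left(-167 \right)}}{49073 + \frac{5594 - 12578}{-19528 + q{\left(-141,10 \right)}}} = \frac{23171 + 110}{49073 + \frac{5594 - 12578}{-19528 + \left(-5 + 10^{2} + 10 \left(-141\right)\right)}} = \frac{23281}{49073 - \frac{6984}{-19528 - 1315}} = \frac{23281}{49073 - \frac{6984}{-20843}} = \frac{23281}{49073 - - \frac{6984}{20843}} = \frac{23281}{49073 + \frac{6984}{20843}} = \frac{23281}{\frac{1022835523}{20843}} = 23281 \cdot \frac{20843}{1022835523} = \frac{485245883}{1022835523}$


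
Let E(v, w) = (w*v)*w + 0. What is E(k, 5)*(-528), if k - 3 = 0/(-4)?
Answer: -39600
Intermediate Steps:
k = 3 (k = 3 + 0/(-4) = 3 + 0*(-1/4) = 3 + 0 = 3)
E(v, w) = v*w**2 (E(v, w) = (v*w)*w + 0 = v*w**2 + 0 = v*w**2)
E(k, 5)*(-528) = (3*5**2)*(-528) = (3*25)*(-528) = 75*(-528) = -39600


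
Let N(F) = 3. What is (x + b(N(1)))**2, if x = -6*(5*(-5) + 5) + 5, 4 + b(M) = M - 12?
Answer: 12544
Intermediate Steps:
b(M) = -16 + M (b(M) = -4 + (M - 12) = -4 + (-12 + M) = -16 + M)
x = 125 (x = -6*(-25 + 5) + 5 = -6*(-20) + 5 = 120 + 5 = 125)
(x + b(N(1)))**2 = (125 + (-16 + 3))**2 = (125 - 13)**2 = 112**2 = 12544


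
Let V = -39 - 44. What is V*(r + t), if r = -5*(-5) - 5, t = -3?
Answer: -1411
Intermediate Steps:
r = 20 (r = 25 - 5 = 20)
V = -83
V*(r + t) = -83*(20 - 3) = -83*17 = -1411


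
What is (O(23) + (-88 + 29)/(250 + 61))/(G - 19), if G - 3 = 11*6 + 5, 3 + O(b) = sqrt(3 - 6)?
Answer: -992/17105 + I*sqrt(3)/55 ≈ -0.057995 + 0.031492*I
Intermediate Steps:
O(b) = -3 + I*sqrt(3) (O(b) = -3 + sqrt(3 - 6) = -3 + sqrt(-3) = -3 + I*sqrt(3))
G = 74 (G = 3 + (11*6 + 5) = 3 + (66 + 5) = 3 + 71 = 74)
(O(23) + (-88 + 29)/(250 + 61))/(G - 19) = ((-3 + I*sqrt(3)) + (-88 + 29)/(250 + 61))/(74 - 19) = ((-3 + I*sqrt(3)) - 59/311)/55 = ((-3 + I*sqrt(3)) - 59*1/311)*(1/55) = ((-3 + I*sqrt(3)) - 59/311)*(1/55) = (-992/311 + I*sqrt(3))*(1/55) = -992/17105 + I*sqrt(3)/55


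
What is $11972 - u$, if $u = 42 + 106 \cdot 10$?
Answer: $10870$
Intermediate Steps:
$u = 1102$ ($u = 42 + 1060 = 1102$)
$11972 - u = 11972 - 1102 = 10870$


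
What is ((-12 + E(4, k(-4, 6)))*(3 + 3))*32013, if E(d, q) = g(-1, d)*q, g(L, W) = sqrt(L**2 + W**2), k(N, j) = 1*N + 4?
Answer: -2304936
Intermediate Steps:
k(N, j) = 4 + N (k(N, j) = N + 4 = 4 + N)
E(d, q) = q*sqrt(1 + d**2) (E(d, q) = sqrt((-1)**2 + d**2)*q = sqrt(1 + d**2)*q = q*sqrt(1 + d**2))
((-12 + E(4, k(-4, 6)))*(3 + 3))*32013 = ((-12 + (4 - 4)*sqrt(1 + 4**2))*(3 + 3))*32013 = ((-12 + 0*sqrt(1 + 16))*6)*32013 = ((-12 + 0*sqrt(17))*6)*32013 = ((-12 + 0)*6)*32013 = -12*6*32013 = -72*32013 = -2304936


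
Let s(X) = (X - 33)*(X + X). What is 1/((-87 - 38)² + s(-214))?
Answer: 1/121341 ≈ 8.2412e-6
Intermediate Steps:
s(X) = 2*X*(-33 + X) (s(X) = (-33 + X)*(2*X) = 2*X*(-33 + X))
1/((-87 - 38)² + s(-214)) = 1/((-87 - 38)² + 2*(-214)*(-33 - 214)) = 1/((-125)² + 2*(-214)*(-247)) = 1/(15625 + 105716) = 1/121341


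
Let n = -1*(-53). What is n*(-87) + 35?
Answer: -4576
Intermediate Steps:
n = 53
n*(-87) + 35 = 53*(-87) + 35 = -4611 + 35 = -4576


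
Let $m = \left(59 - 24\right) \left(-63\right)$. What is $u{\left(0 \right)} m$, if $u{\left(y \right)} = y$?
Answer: $0$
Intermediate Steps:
$m = -2205$ ($m = 35 \left(-63\right) = -2205$)
$u{\left(0 \right)} m = 0 \left(-2205\right) = 0$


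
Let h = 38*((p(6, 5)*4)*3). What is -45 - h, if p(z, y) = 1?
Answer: -501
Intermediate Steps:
h = 456 (h = 38*((1*4)*3) = 38*(4*3) = 38*12 = 456)
-45 - h = -45 - 1*456 = -45 - 456 = -501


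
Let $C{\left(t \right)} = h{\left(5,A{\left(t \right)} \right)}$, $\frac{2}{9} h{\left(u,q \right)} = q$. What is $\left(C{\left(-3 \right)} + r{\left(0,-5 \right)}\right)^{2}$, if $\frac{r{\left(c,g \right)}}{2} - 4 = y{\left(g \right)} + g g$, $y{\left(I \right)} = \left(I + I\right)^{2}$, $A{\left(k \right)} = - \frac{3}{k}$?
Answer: $\frac{275625}{4} \approx 68906.0$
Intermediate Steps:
$h{\left(u,q \right)} = \frac{9 q}{2}$
$C{\left(t \right)} = - \frac{27}{2 t}$ ($C{\left(t \right)} = \frac{9 \left(- \frac{3}{t}\right)}{2} = - \frac{27}{2 t}$)
$y{\left(I \right)} = 4 I^{2}$ ($y{\left(I \right)} = \left(2 I\right)^{2} = 4 I^{2}$)
$r{\left(c,g \right)} = 8 + 10 g^{2}$ ($r{\left(c,g \right)} = 8 + 2 \left(4 g^{2} + g g\right) = 8 + 2 \left(4 g^{2} + g^{2}\right) = 8 + 2 \cdot 5 g^{2} = 8 + 10 g^{2}$)
$\left(C{\left(-3 \right)} + r{\left(0,-5 \right)}\right)^{2} = \left(- \frac{27}{2 \left(-3\right)} + \left(8 + 10 \left(-5\right)^{2}\right)\right)^{2} = \left(\left(- \frac{27}{2}\right) \left(- \frac{1}{3}\right) + \left(8 + 10 \cdot 25\right)\right)^{2} = \left(\frac{9}{2} + \left(8 + 250\right)\right)^{2} = \left(\frac{9}{2} + 258\right)^{2} = \left(\frac{525}{2}\right)^{2} = \frac{275625}{4}$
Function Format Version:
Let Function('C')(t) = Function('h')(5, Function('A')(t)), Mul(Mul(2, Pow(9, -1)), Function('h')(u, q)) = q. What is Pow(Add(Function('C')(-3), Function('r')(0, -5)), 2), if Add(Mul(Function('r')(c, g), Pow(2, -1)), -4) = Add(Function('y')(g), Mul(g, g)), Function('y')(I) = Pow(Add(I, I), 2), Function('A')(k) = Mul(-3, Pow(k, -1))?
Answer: Rational(275625, 4) ≈ 68906.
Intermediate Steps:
Function('h')(u, q) = Mul(Rational(9, 2), q)
Function('C')(t) = Mul(Rational(-27, 2), Pow(t, -1)) (Function('C')(t) = Mul(Rational(9, 2), Mul(-3, Pow(t, -1))) = Mul(Rational(-27, 2), Pow(t, -1)))
Function('y')(I) = Mul(4, Pow(I, 2)) (Function('y')(I) = Pow(Mul(2, I), 2) = Mul(4, Pow(I, 2)))
Function('r')(c, g) = Add(8, Mul(10, Pow(g, 2))) (Function('r')(c, g) = Add(8, Mul(2, Add(Mul(4, Pow(g, 2)), Mul(g, g)))) = Add(8, Mul(2, Add(Mul(4, Pow(g, 2)), Pow(g, 2)))) = Add(8, Mul(2, Mul(5, Pow(g, 2)))) = Add(8, Mul(10, Pow(g, 2))))
Pow(Add(Function('C')(-3), Function('r')(0, -5)), 2) = Pow(Add(Mul(Rational(-27, 2), Pow(-3, -1)), Add(8, Mul(10, Pow(-5, 2)))), 2) = Pow(Add(Mul(Rational(-27, 2), Rational(-1, 3)), Add(8, Mul(10, 25))), 2) = Pow(Add(Rational(9, 2), Add(8, 250)), 2) = Pow(Add(Rational(9, 2), 258), 2) = Pow(Rational(525, 2), 2) = Rational(275625, 4)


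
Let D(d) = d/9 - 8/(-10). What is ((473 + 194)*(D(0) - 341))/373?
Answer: -1134567/1865 ≈ -608.35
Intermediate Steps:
D(d) = 4/5 + d/9 (D(d) = d*(1/9) - 8*(-1/10) = d/9 + 4/5 = 4/5 + d/9)
((473 + 194)*(D(0) - 341))/373 = ((473 + 194)*((4/5 + (1/9)*0) - 341))/373 = (667*((4/5 + 0) - 341))*(1/373) = (667*(4/5 - 341))*(1/373) = (667*(-1701/5))*(1/373) = -1134567/5*1/373 = -1134567/1865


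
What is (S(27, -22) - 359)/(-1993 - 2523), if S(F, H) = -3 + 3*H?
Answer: 107/1129 ≈ 0.094774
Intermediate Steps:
(S(27, -22) - 359)/(-1993 - 2523) = ((-3 + 3*(-22)) - 359)/(-1993 - 2523) = ((-3 - 66) - 359)/(-4516) = (-69 - 359)*(-1/4516) = -428*(-1/4516) = 107/1129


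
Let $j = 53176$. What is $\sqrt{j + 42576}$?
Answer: $2 \sqrt{23938} \approx 309.44$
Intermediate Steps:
$\sqrt{j + 42576} = \sqrt{53176 + 42576} = \sqrt{95752} = 2 \sqrt{23938}$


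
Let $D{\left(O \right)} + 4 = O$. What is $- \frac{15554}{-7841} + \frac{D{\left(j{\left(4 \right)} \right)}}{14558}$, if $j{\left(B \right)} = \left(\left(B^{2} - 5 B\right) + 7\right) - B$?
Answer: $\frac{226395927}{114149278} \approx 1.9833$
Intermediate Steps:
$j{\left(B \right)} = 7 + B^{2} - 6 B$ ($j{\left(B \right)} = \left(7 + B^{2} - 5 B\right) - B = 7 + B^{2} - 6 B$)
$D{\left(O \right)} = -4 + O$
$- \frac{15554}{-7841} + \frac{D{\left(j{\left(4 \right)} \right)}}{14558} = - \frac{15554}{-7841} + \frac{-4 + \left(7 + 4^{2} - 24\right)}{14558} = \left(-15554\right) \left(- \frac{1}{7841}\right) + \left(-4 + \left(7 + 16 - 24\right)\right) \frac{1}{14558} = \frac{15554}{7841} + \left(-4 - 1\right) \frac{1}{14558} = \frac{15554}{7841} - \frac{5}{14558} = \frac{226395927}{114149278}$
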